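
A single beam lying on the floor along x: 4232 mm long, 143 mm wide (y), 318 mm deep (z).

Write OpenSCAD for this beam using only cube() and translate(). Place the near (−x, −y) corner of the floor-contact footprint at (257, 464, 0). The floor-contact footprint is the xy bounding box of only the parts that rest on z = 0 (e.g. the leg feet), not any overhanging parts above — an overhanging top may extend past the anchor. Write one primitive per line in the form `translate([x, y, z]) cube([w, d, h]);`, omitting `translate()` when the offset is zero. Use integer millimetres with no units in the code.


translate([257, 464, 0]) cube([4232, 143, 318]);


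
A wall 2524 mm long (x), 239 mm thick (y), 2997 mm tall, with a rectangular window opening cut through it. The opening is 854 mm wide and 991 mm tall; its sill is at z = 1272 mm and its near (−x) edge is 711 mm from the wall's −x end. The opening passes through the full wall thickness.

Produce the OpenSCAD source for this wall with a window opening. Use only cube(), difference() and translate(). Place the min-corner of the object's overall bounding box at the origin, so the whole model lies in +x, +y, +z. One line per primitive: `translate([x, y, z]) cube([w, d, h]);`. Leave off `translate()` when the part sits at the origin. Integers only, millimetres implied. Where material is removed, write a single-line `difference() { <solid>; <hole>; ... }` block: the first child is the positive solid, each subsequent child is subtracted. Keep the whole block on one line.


difference() { cube([2524, 239, 2997]); translate([711, 0, 1272]) cube([854, 239, 991]); }


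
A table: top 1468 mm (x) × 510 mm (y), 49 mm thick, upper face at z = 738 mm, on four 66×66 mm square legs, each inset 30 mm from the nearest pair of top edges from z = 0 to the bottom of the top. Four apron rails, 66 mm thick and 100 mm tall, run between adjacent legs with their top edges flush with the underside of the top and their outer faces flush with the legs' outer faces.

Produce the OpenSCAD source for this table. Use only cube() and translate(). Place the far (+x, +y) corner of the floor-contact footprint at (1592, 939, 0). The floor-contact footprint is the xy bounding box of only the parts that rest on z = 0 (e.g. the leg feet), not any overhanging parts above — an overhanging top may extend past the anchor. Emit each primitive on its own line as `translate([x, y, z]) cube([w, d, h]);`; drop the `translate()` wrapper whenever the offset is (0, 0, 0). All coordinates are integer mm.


// leg_h = 738 - 49 = 689
// apron z = 689 - 100 = 589
translate([154, 459, 689]) cube([1468, 510, 49]);
translate([184, 489, 0]) cube([66, 66, 689]);
translate([1526, 489, 0]) cube([66, 66, 689]);
translate([184, 873, 0]) cube([66, 66, 689]);
translate([1526, 873, 0]) cube([66, 66, 689]);
translate([250, 489, 589]) cube([1276, 66, 100]);
translate([250, 873, 589]) cube([1276, 66, 100]);
translate([184, 555, 589]) cube([66, 318, 100]);
translate([1526, 555, 589]) cube([66, 318, 100]);


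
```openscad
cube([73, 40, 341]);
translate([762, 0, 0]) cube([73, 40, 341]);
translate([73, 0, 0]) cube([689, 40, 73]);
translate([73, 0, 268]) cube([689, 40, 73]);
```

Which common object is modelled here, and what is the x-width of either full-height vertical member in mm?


A picture frame. The border width is 73 mm.

Four thin pieces enclosing a rectangular opening — a picture frame. The two full-height stiles are 341 mm tall; the top rail sits at z = 268 and is 73 mm tall, so the border above the opening is 341 − 268 = 73 mm, matching the stile x-width.


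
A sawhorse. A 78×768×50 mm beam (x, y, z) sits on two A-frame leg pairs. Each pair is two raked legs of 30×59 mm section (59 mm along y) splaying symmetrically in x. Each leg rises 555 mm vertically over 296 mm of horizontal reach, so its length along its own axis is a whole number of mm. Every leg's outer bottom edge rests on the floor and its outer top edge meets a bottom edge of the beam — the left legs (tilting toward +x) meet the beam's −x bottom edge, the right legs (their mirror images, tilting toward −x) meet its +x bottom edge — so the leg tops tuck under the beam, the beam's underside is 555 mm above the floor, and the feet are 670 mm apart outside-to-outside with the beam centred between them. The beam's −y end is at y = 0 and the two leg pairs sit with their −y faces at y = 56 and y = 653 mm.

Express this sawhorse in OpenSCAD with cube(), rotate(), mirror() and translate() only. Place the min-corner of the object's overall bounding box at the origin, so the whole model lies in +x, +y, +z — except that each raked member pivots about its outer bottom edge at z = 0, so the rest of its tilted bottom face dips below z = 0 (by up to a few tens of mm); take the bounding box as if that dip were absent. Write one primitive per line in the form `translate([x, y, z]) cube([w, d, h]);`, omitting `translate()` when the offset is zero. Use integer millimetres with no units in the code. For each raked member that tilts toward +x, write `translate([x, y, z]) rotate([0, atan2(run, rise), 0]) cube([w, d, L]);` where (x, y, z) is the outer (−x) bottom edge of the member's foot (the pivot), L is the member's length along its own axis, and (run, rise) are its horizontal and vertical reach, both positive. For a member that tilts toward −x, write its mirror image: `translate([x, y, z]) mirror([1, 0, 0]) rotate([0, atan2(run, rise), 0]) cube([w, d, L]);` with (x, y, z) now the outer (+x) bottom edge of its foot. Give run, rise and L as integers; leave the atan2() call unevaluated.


translate([296, 0, 555]) cube([78, 768, 50]);
translate([0, 56, 0]) rotate([0, atan2(296, 555), 0]) cube([30, 59, 629]);
translate([670, 56, 0]) mirror([1, 0, 0]) rotate([0, atan2(296, 555), 0]) cube([30, 59, 629]);
translate([0, 653, 0]) rotate([0, atan2(296, 555), 0]) cube([30, 59, 629]);
translate([670, 653, 0]) mirror([1, 0, 0]) rotate([0, atan2(296, 555), 0]) cube([30, 59, 629]);


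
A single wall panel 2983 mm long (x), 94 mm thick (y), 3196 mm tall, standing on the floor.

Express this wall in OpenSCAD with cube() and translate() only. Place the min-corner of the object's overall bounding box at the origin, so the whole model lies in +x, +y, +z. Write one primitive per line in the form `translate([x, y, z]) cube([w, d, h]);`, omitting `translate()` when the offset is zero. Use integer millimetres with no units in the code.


cube([2983, 94, 3196]);


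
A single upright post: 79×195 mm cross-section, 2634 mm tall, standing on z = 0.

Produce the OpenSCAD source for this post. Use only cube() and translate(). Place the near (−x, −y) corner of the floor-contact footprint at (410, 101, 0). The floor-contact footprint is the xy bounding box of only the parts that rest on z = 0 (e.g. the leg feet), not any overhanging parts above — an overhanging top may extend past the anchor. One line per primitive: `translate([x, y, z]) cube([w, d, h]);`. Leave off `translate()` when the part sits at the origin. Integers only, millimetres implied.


translate([410, 101, 0]) cube([79, 195, 2634]);


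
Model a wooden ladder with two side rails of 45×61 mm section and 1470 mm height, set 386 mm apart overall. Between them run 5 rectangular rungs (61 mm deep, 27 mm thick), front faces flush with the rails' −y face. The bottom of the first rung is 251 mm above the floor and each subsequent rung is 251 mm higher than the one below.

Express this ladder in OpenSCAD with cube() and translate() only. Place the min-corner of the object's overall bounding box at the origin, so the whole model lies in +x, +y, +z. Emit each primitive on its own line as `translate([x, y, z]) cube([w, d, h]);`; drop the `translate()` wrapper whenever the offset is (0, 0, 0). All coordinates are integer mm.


cube([45, 61, 1470]);
translate([341, 0, 0]) cube([45, 61, 1470]);
translate([45, 0, 251]) cube([296, 61, 27]);
translate([45, 0, 502]) cube([296, 61, 27]);
translate([45, 0, 753]) cube([296, 61, 27]);
translate([45, 0, 1004]) cube([296, 61, 27]);
translate([45, 0, 1255]) cube([296, 61, 27]);


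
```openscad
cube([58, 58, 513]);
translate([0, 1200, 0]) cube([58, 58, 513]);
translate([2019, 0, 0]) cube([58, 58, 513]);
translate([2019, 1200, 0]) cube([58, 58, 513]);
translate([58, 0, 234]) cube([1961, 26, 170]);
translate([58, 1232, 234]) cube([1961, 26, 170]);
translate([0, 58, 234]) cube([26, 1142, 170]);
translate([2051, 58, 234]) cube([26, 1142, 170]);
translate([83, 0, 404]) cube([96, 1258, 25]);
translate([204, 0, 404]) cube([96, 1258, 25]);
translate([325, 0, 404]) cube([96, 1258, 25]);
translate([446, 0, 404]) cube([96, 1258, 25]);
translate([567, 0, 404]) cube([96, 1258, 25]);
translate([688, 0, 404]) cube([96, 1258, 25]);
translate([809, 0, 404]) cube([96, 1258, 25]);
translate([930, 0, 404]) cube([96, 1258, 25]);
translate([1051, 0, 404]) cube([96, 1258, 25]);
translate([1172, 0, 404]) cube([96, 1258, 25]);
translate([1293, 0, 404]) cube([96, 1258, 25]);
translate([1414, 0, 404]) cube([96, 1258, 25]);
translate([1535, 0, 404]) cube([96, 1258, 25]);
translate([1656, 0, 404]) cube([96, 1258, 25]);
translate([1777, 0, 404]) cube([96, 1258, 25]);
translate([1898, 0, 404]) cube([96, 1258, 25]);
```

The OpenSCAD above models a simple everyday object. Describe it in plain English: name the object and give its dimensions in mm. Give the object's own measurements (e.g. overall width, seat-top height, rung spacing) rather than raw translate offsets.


A bed frame 2077 mm long (x) by 1258 mm wide (y). Four 58×58 mm corner posts, 513 mm tall, at the corners of the footprint. Four rails of 26 mm thickness and 170 mm height run between adjacent posts with their undersides at z = 234 mm, their outer faces flush with the outside of the frame (the two x-running rails run between the posts' inner faces; the two y-running rails run between the posts' inner faces). 16 slats, each 96 mm wide (x) and 25 mm thick, lie across the top of the two x-running rails, running the full 1258 mm width of the frame in y; along x they sit between the end posts with a 25 mm gap after the −x posts and between neighbouring slats and before the +x posts.


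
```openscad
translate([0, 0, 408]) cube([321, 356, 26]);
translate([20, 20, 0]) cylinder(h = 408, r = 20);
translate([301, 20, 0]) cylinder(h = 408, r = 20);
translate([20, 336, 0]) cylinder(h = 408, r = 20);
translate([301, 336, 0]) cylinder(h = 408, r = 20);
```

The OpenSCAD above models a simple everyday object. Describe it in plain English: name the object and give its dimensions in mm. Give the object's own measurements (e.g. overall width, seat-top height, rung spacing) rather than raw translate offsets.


A four-legged stool. The seat is a 321×356×26 mm slab whose top surface is at z = 434 mm; four round legs, each 40 mm in diameter, run from the floor (z = 0) to the underside of the seat, each leg's axis is inset half a diameter from the nearest pair of seat edges (so the leg's bounding box is flush with the corner).


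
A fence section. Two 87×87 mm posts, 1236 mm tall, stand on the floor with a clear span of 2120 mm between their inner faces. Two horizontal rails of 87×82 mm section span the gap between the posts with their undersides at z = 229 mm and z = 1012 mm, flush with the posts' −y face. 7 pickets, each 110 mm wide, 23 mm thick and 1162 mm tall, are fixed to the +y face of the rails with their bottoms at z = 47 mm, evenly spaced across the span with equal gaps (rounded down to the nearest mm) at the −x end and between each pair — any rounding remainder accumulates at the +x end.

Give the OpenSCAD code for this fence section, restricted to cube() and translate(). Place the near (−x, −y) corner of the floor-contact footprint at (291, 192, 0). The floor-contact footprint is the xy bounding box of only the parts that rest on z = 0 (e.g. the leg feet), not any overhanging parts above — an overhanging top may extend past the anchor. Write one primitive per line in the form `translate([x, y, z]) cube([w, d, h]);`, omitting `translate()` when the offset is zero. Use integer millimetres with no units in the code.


translate([291, 192, 0]) cube([87, 87, 1236]);
translate([2498, 192, 0]) cube([87, 87, 1236]);
translate([378, 192, 229]) cube([2120, 87, 82]);
translate([378, 192, 1012]) cube([2120, 87, 82]);
translate([546, 279, 47]) cube([110, 23, 1162]);
translate([824, 279, 47]) cube([110, 23, 1162]);
translate([1102, 279, 47]) cube([110, 23, 1162]);
translate([1380, 279, 47]) cube([110, 23, 1162]);
translate([1658, 279, 47]) cube([110, 23, 1162]);
translate([1936, 279, 47]) cube([110, 23, 1162]);
translate([2214, 279, 47]) cube([110, 23, 1162]);


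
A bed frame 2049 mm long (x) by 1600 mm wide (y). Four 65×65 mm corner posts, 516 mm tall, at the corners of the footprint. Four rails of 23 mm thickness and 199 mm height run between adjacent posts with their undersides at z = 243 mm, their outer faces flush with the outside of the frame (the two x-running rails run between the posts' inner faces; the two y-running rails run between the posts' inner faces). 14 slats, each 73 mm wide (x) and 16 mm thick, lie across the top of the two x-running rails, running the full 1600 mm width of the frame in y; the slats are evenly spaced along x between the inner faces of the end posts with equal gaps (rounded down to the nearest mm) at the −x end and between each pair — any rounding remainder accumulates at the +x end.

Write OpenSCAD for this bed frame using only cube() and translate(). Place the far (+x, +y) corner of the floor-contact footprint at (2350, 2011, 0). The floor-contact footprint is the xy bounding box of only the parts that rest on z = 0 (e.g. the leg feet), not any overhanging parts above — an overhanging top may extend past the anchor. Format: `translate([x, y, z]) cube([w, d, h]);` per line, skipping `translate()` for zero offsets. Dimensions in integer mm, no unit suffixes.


translate([301, 411, 0]) cube([65, 65, 516]);
translate([301, 1946, 0]) cube([65, 65, 516]);
translate([2285, 411, 0]) cube([65, 65, 516]);
translate([2285, 1946, 0]) cube([65, 65, 516]);
translate([366, 411, 243]) cube([1919, 23, 199]);
translate([366, 1988, 243]) cube([1919, 23, 199]);
translate([301, 476, 243]) cube([23, 1470, 199]);
translate([2327, 476, 243]) cube([23, 1470, 199]);
translate([425, 411, 442]) cube([73, 1600, 16]);
translate([557, 411, 442]) cube([73, 1600, 16]);
translate([689, 411, 442]) cube([73, 1600, 16]);
translate([821, 411, 442]) cube([73, 1600, 16]);
translate([953, 411, 442]) cube([73, 1600, 16]);
translate([1085, 411, 442]) cube([73, 1600, 16]);
translate([1217, 411, 442]) cube([73, 1600, 16]);
translate([1349, 411, 442]) cube([73, 1600, 16]);
translate([1481, 411, 442]) cube([73, 1600, 16]);
translate([1613, 411, 442]) cube([73, 1600, 16]);
translate([1745, 411, 442]) cube([73, 1600, 16]);
translate([1877, 411, 442]) cube([73, 1600, 16]);
translate([2009, 411, 442]) cube([73, 1600, 16]);
translate([2141, 411, 442]) cube([73, 1600, 16]);


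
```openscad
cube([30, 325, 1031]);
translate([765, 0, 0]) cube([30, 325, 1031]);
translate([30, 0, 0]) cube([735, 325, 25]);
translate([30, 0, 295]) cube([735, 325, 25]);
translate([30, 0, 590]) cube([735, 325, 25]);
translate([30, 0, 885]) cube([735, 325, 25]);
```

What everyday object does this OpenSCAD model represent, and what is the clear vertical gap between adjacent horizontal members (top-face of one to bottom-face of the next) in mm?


A bookshelf. The clear shelf gap is 270 mm.

Two tall side panels with 4 horizontal boards between them — a bookshelf. The first two shelf undersides are at z = 0 and z = 295; with shelf thickness 25, the clear gap is 295 − 0 − 25 = 270 mm.


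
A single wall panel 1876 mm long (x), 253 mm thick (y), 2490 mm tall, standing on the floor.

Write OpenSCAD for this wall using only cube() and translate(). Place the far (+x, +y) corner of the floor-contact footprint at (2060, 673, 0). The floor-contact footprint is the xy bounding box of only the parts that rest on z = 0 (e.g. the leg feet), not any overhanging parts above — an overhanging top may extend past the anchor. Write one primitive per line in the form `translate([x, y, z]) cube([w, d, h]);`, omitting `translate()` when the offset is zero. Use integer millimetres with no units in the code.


translate([184, 420, 0]) cube([1876, 253, 2490]);


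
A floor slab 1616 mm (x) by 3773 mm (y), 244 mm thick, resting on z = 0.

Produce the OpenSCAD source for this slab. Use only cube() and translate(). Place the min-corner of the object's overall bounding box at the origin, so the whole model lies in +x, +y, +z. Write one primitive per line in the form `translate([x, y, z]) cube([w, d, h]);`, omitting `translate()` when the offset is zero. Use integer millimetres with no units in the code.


cube([1616, 3773, 244]);


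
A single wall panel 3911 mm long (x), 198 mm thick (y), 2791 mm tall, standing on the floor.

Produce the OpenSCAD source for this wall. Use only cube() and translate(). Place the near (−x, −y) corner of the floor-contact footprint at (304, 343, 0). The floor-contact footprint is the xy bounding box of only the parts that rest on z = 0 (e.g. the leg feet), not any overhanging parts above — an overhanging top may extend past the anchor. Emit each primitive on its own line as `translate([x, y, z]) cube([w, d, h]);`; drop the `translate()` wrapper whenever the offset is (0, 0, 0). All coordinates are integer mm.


translate([304, 343, 0]) cube([3911, 198, 2791]);


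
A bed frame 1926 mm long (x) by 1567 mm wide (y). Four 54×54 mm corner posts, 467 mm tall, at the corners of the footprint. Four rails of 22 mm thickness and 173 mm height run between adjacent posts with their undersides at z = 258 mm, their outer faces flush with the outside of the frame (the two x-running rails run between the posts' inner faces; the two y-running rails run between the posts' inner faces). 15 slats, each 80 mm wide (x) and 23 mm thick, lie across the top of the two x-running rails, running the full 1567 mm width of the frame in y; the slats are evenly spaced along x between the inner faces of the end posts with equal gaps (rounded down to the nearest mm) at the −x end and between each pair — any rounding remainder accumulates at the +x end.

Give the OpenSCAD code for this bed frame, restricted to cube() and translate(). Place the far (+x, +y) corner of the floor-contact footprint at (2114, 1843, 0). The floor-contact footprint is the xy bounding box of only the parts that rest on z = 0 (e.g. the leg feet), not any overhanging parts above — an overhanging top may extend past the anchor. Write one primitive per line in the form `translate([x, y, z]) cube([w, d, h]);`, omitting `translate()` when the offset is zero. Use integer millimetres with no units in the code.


translate([188, 276, 0]) cube([54, 54, 467]);
translate([188, 1789, 0]) cube([54, 54, 467]);
translate([2060, 276, 0]) cube([54, 54, 467]);
translate([2060, 1789, 0]) cube([54, 54, 467]);
translate([242, 276, 258]) cube([1818, 22, 173]);
translate([242, 1821, 258]) cube([1818, 22, 173]);
translate([188, 330, 258]) cube([22, 1459, 173]);
translate([2092, 330, 258]) cube([22, 1459, 173]);
translate([280, 276, 431]) cube([80, 1567, 23]);
translate([398, 276, 431]) cube([80, 1567, 23]);
translate([516, 276, 431]) cube([80, 1567, 23]);
translate([634, 276, 431]) cube([80, 1567, 23]);
translate([752, 276, 431]) cube([80, 1567, 23]);
translate([870, 276, 431]) cube([80, 1567, 23]);
translate([988, 276, 431]) cube([80, 1567, 23]);
translate([1106, 276, 431]) cube([80, 1567, 23]);
translate([1224, 276, 431]) cube([80, 1567, 23]);
translate([1342, 276, 431]) cube([80, 1567, 23]);
translate([1460, 276, 431]) cube([80, 1567, 23]);
translate([1578, 276, 431]) cube([80, 1567, 23]);
translate([1696, 276, 431]) cube([80, 1567, 23]);
translate([1814, 276, 431]) cube([80, 1567, 23]);
translate([1932, 276, 431]) cube([80, 1567, 23]);


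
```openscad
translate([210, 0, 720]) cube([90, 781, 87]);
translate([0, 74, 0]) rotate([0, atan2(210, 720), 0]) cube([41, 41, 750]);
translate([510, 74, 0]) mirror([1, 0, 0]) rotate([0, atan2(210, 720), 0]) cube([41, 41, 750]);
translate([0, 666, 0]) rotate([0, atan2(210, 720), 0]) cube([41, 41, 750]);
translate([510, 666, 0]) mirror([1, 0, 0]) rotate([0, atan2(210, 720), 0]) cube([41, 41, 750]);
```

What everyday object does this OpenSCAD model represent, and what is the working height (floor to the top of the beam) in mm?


A sawhorse. The overall height is 807 mm.

A beam across two mirrored pairs of raked legs — a sawhorse. The beam's underside is at z = 720 (matching the legs' vertical rise in atan2(210, 720)) and the beam is 87 mm tall, so its top is at 720 + 87 = 807 mm. The raked legs top out at the beam's underside, so that is the highest point.


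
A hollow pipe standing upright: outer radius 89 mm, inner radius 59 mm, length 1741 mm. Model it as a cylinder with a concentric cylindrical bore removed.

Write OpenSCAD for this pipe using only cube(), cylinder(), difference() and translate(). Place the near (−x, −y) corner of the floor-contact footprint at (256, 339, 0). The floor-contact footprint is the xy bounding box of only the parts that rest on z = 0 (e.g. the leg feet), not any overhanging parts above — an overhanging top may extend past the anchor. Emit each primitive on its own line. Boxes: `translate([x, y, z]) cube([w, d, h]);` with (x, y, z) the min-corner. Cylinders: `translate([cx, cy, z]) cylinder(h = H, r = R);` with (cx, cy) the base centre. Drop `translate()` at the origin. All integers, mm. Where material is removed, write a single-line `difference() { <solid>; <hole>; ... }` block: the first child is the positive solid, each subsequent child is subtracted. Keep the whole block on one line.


difference() { translate([345, 428, 0]) cylinder(h = 1741, r = 89); translate([345, 428, 0]) cylinder(h = 1741, r = 59); }


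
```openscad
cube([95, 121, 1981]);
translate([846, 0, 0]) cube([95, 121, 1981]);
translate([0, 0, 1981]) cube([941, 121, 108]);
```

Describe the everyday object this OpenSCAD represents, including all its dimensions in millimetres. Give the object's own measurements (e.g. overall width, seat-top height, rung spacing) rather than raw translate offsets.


A door frame. The clear opening is 751 mm wide and 1981 mm high. Two 95 mm wide jambs, 121 mm deep, stand either side of the opening from the floor to the top of the opening. A 108 mm thick head sits across the top of both jambs, spanning the full outside width of the frame.


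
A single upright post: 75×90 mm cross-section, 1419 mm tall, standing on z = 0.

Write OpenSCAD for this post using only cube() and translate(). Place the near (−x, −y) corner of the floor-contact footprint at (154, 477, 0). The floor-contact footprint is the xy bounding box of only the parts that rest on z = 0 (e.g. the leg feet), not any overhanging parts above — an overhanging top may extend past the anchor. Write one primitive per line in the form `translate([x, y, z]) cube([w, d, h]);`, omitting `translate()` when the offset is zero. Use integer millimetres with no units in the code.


translate([154, 477, 0]) cube([75, 90, 1419]);


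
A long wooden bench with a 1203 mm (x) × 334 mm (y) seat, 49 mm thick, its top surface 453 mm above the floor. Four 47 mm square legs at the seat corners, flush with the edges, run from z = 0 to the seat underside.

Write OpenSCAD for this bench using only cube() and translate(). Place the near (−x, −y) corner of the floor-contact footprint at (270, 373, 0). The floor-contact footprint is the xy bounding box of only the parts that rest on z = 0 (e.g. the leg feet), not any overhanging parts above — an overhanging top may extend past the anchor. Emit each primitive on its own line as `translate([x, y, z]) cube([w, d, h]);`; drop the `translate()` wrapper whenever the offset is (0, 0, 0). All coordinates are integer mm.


translate([270, 373, 404]) cube([1203, 334, 49]);
translate([270, 373, 0]) cube([47, 47, 404]);
translate([270, 660, 0]) cube([47, 47, 404]);
translate([1426, 373, 0]) cube([47, 47, 404]);
translate([1426, 660, 0]) cube([47, 47, 404]);


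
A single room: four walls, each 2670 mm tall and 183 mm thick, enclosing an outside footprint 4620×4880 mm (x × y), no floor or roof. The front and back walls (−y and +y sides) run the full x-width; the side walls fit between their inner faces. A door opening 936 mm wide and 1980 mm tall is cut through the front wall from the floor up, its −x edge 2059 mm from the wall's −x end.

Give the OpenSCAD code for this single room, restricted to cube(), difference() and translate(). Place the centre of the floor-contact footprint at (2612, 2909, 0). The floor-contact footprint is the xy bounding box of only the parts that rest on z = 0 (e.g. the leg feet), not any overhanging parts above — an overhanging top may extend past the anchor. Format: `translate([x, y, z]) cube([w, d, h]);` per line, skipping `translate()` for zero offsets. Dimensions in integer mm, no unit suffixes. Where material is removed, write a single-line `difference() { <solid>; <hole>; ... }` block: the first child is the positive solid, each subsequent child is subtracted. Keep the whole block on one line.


difference() { translate([302, 469, 0]) cube([4620, 183, 2670]); translate([2361, 469, 0]) cube([936, 183, 1980]); }
translate([302, 5166, 0]) cube([4620, 183, 2670]);
translate([302, 652, 0]) cube([183, 4514, 2670]);
translate([4739, 652, 0]) cube([183, 4514, 2670]);


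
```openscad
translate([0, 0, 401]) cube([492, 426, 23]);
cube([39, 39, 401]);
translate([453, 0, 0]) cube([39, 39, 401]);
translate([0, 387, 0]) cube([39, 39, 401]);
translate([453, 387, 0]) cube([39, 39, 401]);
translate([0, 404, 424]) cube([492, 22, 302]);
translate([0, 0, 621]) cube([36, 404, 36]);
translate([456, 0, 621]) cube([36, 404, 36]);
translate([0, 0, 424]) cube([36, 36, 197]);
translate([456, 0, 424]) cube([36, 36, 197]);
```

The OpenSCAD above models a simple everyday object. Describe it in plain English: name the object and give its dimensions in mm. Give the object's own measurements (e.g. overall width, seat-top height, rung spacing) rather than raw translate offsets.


A chair. The seat is a 492×426×23 mm slab with its top at z = 424 mm, on four 39×39 mm corner legs (flush with the seat edges, standing on z = 0). A flat backrest 22 mm thick, 302 mm tall, spans the full seat width and rises from the seat top along its +y edge, rear face flush with the rear of the seat. Two armrests of 36×36 mm section run along each side from the seat's front edge to the front of the backrest, top faces 233 mm above the seat top and outer faces flush with the seat's x-edges; a 36×36 mm post under the front of each armrest stands on the seat at the front corner.


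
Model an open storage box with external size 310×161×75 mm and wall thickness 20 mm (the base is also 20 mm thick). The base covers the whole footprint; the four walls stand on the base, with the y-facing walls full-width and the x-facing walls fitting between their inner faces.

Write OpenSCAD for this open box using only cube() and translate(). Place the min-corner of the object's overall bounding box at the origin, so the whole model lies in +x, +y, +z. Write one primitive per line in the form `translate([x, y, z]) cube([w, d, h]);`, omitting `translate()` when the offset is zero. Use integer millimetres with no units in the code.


cube([310, 161, 20]);
translate([0, 0, 20]) cube([310, 20, 55]);
translate([0, 141, 20]) cube([310, 20, 55]);
translate([0, 20, 20]) cube([20, 121, 55]);
translate([290, 20, 20]) cube([20, 121, 55]);


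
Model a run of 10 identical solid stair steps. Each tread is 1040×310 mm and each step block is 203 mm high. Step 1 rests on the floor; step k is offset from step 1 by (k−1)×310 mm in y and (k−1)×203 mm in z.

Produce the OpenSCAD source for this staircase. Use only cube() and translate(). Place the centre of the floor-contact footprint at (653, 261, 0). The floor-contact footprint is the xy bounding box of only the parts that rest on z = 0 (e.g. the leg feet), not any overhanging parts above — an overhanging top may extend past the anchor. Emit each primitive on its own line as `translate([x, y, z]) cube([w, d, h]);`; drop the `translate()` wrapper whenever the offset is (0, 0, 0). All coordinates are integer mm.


translate([133, 106, 0]) cube([1040, 310, 203]);
translate([133, 416, 203]) cube([1040, 310, 203]);
translate([133, 726, 406]) cube([1040, 310, 203]);
translate([133, 1036, 609]) cube([1040, 310, 203]);
translate([133, 1346, 812]) cube([1040, 310, 203]);
translate([133, 1656, 1015]) cube([1040, 310, 203]);
translate([133, 1966, 1218]) cube([1040, 310, 203]);
translate([133, 2276, 1421]) cube([1040, 310, 203]);
translate([133, 2586, 1624]) cube([1040, 310, 203]);
translate([133, 2896, 1827]) cube([1040, 310, 203]);


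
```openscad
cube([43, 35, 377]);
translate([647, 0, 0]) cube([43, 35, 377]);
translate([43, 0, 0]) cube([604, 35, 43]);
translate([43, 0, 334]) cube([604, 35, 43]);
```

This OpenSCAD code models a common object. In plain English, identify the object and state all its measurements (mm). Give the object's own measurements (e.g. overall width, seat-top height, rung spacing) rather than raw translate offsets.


A rectangular picture frame lying in the x–z plane (depth along y). The opening is 604 mm wide (x) by 291 mm tall (z), surrounded by a border 43 mm wide on all four sides. The frame is 35 mm deep and is made of two full-height vertical stiles with two horizontal rails fitted between them.


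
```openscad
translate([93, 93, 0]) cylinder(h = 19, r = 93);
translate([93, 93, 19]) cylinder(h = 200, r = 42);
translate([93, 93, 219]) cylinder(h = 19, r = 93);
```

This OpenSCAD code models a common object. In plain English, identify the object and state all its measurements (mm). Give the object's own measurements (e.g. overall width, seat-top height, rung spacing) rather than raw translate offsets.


A spool: two coaxial disc flanges of radius 93 mm and thickness 19 mm, joined by a core cylinder of radius 42 mm and height 200 mm. The lower flange rests on z = 0 and the three cylinders share a vertical axis.


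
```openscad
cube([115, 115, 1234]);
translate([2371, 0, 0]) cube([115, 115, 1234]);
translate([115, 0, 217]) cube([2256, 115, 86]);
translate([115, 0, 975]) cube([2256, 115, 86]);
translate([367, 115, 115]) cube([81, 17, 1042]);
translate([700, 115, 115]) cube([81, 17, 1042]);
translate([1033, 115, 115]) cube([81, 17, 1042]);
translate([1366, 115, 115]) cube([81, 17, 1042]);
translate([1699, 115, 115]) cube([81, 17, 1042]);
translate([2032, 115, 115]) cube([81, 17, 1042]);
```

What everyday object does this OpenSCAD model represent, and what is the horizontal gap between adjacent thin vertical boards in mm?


A fence section. The picket gap is 252 mm.

Two posts, two rails, 6 pickets — a fence section. Span 2256 mm holds 6 pickets of 81 mm with 7 equal gaps: ⌊(2256 − 6·81) / 7⌋ = 252 mm.


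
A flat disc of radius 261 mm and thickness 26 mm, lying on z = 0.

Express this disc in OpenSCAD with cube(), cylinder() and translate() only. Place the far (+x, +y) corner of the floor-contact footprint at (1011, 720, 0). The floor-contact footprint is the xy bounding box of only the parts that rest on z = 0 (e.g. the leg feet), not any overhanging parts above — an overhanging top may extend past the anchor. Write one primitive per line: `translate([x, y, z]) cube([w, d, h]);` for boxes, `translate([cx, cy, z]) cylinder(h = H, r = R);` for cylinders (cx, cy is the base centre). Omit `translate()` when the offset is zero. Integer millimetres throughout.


translate([750, 459, 0]) cylinder(h = 26, r = 261);


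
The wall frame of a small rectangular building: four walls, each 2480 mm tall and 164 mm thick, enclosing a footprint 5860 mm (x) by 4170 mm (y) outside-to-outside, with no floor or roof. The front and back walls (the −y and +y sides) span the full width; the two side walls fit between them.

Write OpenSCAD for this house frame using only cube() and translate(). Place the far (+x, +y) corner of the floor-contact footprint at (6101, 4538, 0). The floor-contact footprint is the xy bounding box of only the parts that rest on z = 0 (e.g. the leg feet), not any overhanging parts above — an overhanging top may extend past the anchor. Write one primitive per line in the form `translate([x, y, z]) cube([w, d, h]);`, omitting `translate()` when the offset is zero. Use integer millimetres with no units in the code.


translate([241, 368, 0]) cube([5860, 164, 2480]);
translate([241, 4374, 0]) cube([5860, 164, 2480]);
translate([241, 532, 0]) cube([164, 3842, 2480]);
translate([5937, 532, 0]) cube([164, 3842, 2480]);


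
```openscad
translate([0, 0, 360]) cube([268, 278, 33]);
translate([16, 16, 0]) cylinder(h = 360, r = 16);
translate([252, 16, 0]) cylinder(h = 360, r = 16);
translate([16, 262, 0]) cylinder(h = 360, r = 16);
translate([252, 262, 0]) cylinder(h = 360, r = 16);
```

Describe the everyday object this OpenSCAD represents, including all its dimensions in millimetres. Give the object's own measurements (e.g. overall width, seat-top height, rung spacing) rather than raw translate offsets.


A four-legged stool. The seat is a 268×278×33 mm slab whose top surface is at z = 393 mm; four round legs, each 32 mm in diameter, run from the floor (z = 0) to the underside of the seat, each leg's axis is inset half a diameter from the nearest pair of seat edges (so the leg's bounding box is flush with the corner).


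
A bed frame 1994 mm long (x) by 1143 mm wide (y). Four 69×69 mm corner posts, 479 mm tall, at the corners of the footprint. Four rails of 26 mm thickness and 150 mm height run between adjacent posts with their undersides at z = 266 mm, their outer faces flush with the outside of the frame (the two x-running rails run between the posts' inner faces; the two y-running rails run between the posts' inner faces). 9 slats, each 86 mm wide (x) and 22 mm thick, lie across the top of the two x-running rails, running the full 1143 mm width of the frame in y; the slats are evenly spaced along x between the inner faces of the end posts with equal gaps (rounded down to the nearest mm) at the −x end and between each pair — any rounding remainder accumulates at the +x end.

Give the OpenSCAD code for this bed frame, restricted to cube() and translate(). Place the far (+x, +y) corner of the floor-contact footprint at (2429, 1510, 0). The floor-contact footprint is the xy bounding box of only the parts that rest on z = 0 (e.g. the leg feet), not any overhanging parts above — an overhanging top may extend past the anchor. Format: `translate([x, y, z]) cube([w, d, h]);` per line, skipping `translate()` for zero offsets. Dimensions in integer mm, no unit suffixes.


translate([435, 367, 0]) cube([69, 69, 479]);
translate([435, 1441, 0]) cube([69, 69, 479]);
translate([2360, 367, 0]) cube([69, 69, 479]);
translate([2360, 1441, 0]) cube([69, 69, 479]);
translate([504, 367, 266]) cube([1856, 26, 150]);
translate([504, 1484, 266]) cube([1856, 26, 150]);
translate([435, 436, 266]) cube([26, 1005, 150]);
translate([2403, 436, 266]) cube([26, 1005, 150]);
translate([612, 367, 416]) cube([86, 1143, 22]);
translate([806, 367, 416]) cube([86, 1143, 22]);
translate([1000, 367, 416]) cube([86, 1143, 22]);
translate([1194, 367, 416]) cube([86, 1143, 22]);
translate([1388, 367, 416]) cube([86, 1143, 22]);
translate([1582, 367, 416]) cube([86, 1143, 22]);
translate([1776, 367, 416]) cube([86, 1143, 22]);
translate([1970, 367, 416]) cube([86, 1143, 22]);
translate([2164, 367, 416]) cube([86, 1143, 22]);


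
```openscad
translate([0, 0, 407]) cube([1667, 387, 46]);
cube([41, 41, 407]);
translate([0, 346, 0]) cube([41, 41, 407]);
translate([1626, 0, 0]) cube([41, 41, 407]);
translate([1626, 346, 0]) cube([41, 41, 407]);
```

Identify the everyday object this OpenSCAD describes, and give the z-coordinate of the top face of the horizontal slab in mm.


A bench. The seat-top height is 453 mm.

A long slab on four corner posts — a bench. The slab sits at z = 407 with thickness 46, so the top is 407 + 46 = 453 mm.


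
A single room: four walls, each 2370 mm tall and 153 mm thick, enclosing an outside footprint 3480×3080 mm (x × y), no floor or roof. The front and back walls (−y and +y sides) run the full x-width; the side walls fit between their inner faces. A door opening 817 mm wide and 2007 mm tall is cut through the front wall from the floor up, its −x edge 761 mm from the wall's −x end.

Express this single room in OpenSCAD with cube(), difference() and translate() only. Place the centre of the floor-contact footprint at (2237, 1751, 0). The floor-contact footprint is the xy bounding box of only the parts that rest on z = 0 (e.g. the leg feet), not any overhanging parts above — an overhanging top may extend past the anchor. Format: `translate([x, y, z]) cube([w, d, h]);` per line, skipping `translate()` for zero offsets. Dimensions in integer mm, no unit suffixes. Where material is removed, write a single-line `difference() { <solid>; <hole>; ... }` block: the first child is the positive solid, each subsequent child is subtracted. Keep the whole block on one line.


difference() { translate([497, 211, 0]) cube([3480, 153, 2370]); translate([1258, 211, 0]) cube([817, 153, 2007]); }
translate([497, 3138, 0]) cube([3480, 153, 2370]);
translate([497, 364, 0]) cube([153, 2774, 2370]);
translate([3824, 364, 0]) cube([153, 2774, 2370]);


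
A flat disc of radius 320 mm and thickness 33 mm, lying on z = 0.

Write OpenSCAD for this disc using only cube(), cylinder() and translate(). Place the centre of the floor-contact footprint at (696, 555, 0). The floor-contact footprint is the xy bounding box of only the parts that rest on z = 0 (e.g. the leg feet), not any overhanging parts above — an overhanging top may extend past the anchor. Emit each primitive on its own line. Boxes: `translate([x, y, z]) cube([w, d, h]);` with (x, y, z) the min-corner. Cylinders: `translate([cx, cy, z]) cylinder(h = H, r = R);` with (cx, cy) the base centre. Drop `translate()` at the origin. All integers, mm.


translate([696, 555, 0]) cylinder(h = 33, r = 320);


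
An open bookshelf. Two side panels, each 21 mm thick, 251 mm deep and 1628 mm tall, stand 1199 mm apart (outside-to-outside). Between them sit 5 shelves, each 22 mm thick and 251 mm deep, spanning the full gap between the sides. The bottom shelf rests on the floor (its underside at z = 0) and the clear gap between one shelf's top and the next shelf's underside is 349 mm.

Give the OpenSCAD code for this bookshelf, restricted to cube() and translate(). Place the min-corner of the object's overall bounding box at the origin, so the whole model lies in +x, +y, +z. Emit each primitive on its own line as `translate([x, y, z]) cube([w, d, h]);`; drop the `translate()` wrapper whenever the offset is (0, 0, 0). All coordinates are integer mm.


cube([21, 251, 1628]);
translate([1178, 0, 0]) cube([21, 251, 1628]);
translate([21, 0, 0]) cube([1157, 251, 22]);
translate([21, 0, 371]) cube([1157, 251, 22]);
translate([21, 0, 742]) cube([1157, 251, 22]);
translate([21, 0, 1113]) cube([1157, 251, 22]);
translate([21, 0, 1484]) cube([1157, 251, 22]);


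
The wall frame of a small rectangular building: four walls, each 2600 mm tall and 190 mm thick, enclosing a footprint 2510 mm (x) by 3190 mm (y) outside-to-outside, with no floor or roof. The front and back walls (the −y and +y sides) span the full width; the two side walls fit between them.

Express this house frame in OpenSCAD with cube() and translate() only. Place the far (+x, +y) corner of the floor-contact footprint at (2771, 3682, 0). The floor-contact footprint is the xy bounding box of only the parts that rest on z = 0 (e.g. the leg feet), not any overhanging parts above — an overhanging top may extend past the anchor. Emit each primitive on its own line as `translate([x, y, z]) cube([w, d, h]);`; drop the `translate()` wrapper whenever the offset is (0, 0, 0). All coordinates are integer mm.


translate([261, 492, 0]) cube([2510, 190, 2600]);
translate([261, 3492, 0]) cube([2510, 190, 2600]);
translate([261, 682, 0]) cube([190, 2810, 2600]);
translate([2581, 682, 0]) cube([190, 2810, 2600]);
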